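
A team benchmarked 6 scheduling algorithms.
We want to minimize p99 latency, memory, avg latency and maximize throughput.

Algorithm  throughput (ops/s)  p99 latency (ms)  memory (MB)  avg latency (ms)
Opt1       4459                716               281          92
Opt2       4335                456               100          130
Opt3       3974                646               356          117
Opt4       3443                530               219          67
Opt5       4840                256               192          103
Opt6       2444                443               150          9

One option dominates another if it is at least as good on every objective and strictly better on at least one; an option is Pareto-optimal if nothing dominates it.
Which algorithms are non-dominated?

Opt1: not dominated.
Opt2: not dominated (best memory).
Opt3: dominated by Opt5 (throughput 4840≥3974, p99 latency 256≤646, memory 192≤356, avg latency 103≤117).
Opt4: not dominated.
Opt5: not dominated (best throughput).
Opt6: not dominated (best avg latency).

Opt1, Opt2, Opt4, Opt5, Opt6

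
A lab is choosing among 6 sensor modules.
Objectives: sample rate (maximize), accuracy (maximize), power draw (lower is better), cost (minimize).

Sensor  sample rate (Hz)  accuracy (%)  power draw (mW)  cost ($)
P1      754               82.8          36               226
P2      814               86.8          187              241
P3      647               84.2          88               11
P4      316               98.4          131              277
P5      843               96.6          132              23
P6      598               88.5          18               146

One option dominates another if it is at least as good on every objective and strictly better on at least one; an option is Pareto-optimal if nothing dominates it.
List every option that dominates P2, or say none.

P5

P5: sample rate 843≥814, accuracy 96.6≥86.8, power draw 132≤187, cost 23≤241 — dominates P2.
Others (P1, P3, P4, P6) are each worse than P2 on at least one objective.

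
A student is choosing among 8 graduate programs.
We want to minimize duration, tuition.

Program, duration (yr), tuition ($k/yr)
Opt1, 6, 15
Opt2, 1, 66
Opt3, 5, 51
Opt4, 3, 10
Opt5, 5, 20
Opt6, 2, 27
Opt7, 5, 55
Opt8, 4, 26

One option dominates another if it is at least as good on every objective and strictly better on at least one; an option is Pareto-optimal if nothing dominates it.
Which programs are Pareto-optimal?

Opt1: dominated by Opt4 (duration 3≤6, tuition 10≤15).
Opt2: not dominated (best duration).
Opt3: dominated by Opt4 (duration 3≤5, tuition 10≤51).
Opt4: not dominated (best tuition).
Opt5: dominated by Opt4 (duration 3≤5, tuition 10≤20).
Opt6: not dominated.
Opt7: dominated by Opt3 (duration 5≤5, tuition 51≤55).
Opt8: dominated by Opt4 (duration 3≤4, tuition 10≤26).

Opt2, Opt4, Opt6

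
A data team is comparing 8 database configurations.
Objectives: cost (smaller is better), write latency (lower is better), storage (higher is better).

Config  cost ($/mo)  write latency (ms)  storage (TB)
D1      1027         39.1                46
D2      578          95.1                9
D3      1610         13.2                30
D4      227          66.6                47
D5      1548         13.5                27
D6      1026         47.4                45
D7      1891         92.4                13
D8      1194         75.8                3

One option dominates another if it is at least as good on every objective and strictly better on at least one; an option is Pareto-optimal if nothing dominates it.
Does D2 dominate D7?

No

D2 vs D7: D2 is worse on write latency (95.1 vs 92.4), so it does not dominate D7.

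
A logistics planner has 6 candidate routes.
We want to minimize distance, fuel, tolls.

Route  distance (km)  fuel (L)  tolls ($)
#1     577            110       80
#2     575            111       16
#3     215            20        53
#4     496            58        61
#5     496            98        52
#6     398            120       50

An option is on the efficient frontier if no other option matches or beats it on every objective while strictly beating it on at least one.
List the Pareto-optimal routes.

#1: dominated by #3 (distance 215≤577, fuel 20≤110, tolls 53≤80).
#2: not dominated (best tolls).
#3: not dominated (best distance).
#4: dominated by #3 (distance 215≤496, fuel 20≤58, tolls 53≤61).
#5: not dominated.
#6: not dominated.

#2, #3, #5, #6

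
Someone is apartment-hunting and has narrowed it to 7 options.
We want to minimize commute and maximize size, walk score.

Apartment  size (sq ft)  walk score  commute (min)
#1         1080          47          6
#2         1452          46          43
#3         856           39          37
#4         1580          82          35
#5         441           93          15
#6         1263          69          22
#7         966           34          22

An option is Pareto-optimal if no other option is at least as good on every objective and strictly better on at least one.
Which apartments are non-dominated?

#1: not dominated (best commute).
#2: dominated by #4 (size 1580≥1452, walk score 82≥46, commute 35≤43).
#3: dominated by #1 (size 1080≥856, walk score 47≥39, commute 6≤37).
#4: not dominated (best size).
#5: not dominated (best walk score).
#6: not dominated.
#7: dominated by #1 (size 1080≥966, walk score 47≥34, commute 6≤22).

#1, #4, #5, #6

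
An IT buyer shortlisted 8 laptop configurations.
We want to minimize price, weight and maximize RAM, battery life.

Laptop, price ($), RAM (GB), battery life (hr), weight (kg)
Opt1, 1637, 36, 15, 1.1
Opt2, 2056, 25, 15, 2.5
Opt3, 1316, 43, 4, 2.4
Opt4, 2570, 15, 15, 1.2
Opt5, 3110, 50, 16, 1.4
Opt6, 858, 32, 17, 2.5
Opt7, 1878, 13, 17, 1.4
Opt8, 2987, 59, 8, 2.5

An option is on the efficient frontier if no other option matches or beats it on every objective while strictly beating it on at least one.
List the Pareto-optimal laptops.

Opt1, Opt3, Opt5, Opt6, Opt7, Opt8

Opt1: not dominated (best weight).
Opt2: dominated by Opt1 (price 1637≤2056, RAM 36≥25, battery life 15≥15, weight 1.1≤2.5).
Opt3: not dominated.
Opt4: dominated by Opt1 (price 1637≤2570, RAM 36≥15, battery life 15≥15, weight 1.1≤1.2).
Opt5: not dominated.
Opt6: not dominated (best price).
Opt7: not dominated.
Opt8: not dominated (best RAM).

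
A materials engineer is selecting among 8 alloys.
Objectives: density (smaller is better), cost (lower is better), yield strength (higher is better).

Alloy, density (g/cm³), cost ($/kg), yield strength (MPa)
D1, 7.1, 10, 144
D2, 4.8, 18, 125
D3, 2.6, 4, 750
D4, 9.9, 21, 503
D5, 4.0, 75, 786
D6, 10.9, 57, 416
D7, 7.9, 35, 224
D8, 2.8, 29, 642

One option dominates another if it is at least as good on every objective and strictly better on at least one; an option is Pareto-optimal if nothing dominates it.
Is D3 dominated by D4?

D4 vs D3: D4 is worse on density (9.9 vs 2.6), so it does not dominate D3.

No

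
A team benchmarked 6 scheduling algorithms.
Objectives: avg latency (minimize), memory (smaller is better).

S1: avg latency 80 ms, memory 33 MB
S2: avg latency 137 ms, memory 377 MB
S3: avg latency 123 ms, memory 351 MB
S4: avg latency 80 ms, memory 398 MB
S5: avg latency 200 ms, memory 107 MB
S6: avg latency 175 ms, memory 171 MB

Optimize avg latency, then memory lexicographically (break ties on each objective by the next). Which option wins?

S1

First minimize avg latency: best is 80, kept {S1, S4}.
Then minimize memory: best is 33, kept {S1}.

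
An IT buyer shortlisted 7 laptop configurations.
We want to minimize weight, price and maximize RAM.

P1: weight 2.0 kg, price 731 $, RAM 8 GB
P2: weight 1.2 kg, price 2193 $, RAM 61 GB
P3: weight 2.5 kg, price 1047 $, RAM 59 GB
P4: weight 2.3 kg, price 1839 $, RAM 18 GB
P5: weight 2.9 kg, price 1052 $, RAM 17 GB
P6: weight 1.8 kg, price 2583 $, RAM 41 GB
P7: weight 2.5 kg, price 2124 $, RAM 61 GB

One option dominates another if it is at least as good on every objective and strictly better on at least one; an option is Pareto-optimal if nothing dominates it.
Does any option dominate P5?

P3 vs P5: weight 2.5≤2.9, price 1047≤1052, RAM 59≥17 — P3 is at least as good on every objective and strictly better on at least one, so P3 dominates P5.

Yes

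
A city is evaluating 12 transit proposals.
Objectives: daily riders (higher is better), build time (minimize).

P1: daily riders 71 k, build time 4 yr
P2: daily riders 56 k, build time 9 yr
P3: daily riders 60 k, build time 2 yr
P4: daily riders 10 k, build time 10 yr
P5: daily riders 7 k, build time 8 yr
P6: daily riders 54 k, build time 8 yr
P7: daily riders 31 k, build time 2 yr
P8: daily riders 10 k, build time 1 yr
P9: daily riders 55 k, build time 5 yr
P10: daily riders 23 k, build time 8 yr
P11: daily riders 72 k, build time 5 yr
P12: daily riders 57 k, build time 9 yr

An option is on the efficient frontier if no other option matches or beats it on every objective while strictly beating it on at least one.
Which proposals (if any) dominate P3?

none

P1: worse on build time (4 vs 2).
P2: worse on daily riders (56 vs 60).
P4: worse on daily riders (10 vs 60).
P5: worse on daily riders (7 vs 60).
P6: worse on daily riders (54 vs 60).
P7: worse on daily riders (31 vs 60).
P8: worse on daily riders (10 vs 60).
P9: worse on daily riders (55 vs 60).
P10: worse on daily riders (23 vs 60).
P11: worse on build time (5 vs 2).
P12: worse on daily riders (57 vs 60).
No option dominates P3.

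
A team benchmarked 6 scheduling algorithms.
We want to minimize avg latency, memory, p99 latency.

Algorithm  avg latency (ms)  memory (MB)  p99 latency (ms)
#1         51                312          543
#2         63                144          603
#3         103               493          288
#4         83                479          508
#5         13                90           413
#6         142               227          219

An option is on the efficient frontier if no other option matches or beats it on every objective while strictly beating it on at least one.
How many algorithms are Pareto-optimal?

#1: dominated by #5 (avg latency 13≤51, memory 90≤312, p99 latency 413≤543).
#2: dominated by #5 (avg latency 13≤63, memory 90≤144, p99 latency 413≤603).
#3: not dominated.
#4: dominated by #5 (avg latency 13≤83, memory 90≤479, p99 latency 413≤508).
#5: not dominated (best avg latency).
#6: not dominated (best p99 latency).
Pareto-optimal: #3, #5, #6 → 3.

3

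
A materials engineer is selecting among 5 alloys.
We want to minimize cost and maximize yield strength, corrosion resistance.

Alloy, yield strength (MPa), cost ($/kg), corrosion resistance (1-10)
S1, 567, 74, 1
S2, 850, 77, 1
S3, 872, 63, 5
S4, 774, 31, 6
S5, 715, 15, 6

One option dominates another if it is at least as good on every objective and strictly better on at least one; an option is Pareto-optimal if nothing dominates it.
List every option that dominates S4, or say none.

S1: worse on yield strength (567 vs 774).
S2: worse on cost (77 vs 31).
S3: worse on cost (63 vs 31).
S5: worse on yield strength (715 vs 774).
No option dominates S4.

none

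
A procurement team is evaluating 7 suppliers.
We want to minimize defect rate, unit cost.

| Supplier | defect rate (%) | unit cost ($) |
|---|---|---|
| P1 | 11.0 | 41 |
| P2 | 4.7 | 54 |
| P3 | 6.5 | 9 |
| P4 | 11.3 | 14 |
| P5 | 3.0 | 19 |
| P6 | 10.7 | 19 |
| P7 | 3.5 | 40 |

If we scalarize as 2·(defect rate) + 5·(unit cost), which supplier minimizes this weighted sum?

P1: 2·11.0 + 5·41 = 227.0
P2: 2·4.7 + 5·54 = 279.4
P3: 2·6.5 + 5·9 = 58.0
P4: 2·11.3 + 5·14 = 92.6
P5: 2·3.0 + 5·19 = 101.0
P6: 2·10.7 + 5·19 = 116.4
P7: 2·3.5 + 5·40 = 207.0
Lowest: P3 at 58.0.

P3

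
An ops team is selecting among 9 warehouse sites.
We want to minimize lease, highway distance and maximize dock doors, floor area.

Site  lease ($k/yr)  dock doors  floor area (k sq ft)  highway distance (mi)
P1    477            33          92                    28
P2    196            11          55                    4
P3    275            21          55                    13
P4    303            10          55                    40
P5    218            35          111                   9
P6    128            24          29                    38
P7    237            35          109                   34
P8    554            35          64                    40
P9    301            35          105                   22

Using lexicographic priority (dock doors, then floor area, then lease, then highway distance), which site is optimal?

First maximize dock doors: best is 35, kept {P5, P7, P8, P9}.
Then maximize floor area: best is 111, kept {P5}.

P5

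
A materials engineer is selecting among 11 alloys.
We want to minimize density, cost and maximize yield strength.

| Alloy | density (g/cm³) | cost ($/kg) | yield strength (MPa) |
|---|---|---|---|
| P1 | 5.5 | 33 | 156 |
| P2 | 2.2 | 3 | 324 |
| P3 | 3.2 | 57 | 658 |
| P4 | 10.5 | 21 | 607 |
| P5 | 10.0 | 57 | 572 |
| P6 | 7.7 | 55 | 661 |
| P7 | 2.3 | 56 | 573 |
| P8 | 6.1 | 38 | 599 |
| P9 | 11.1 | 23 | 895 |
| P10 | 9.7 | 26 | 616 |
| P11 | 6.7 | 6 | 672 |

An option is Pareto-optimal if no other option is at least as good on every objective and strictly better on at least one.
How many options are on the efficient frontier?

P1: dominated by P2 (density 2.2≤5.5, cost 3≤33, yield strength 324≥156).
P2: not dominated (best density).
P3: not dominated.
P4: dominated by P11 (density 6.7≤10.5, cost 6≤21, yield strength 672≥607).
P5: dominated by P3 (density 3.2≤10.0, cost 57≤57, yield strength 658≥572).
P6: dominated by P11 (density 6.7≤7.7, cost 6≤55, yield strength 672≥661).
P7: not dominated.
P8: not dominated.
P9: not dominated (best yield strength).
P10: dominated by P11 (density 6.7≤9.7, cost 6≤26, yield strength 672≥616).
P11: not dominated.
Pareto-optimal: P2, P3, P7, P8, P9, P11 → 6.

6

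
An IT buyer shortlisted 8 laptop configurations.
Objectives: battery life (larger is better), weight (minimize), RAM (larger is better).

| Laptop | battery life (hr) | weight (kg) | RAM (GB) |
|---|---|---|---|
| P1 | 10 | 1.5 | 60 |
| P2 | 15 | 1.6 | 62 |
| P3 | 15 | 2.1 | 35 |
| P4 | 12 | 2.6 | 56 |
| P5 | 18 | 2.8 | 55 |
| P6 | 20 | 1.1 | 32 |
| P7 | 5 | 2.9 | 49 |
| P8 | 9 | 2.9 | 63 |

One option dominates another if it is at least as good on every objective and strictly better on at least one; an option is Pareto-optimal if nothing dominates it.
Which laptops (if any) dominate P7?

P1, P2, P4, P5, P8

P1: battery life 10≥5, weight 1.5≤2.9, RAM 60≥49 — dominates P7.
P2: battery life 15≥5, weight 1.6≤2.9, RAM 62≥49 — dominates P7.
P4: battery life 12≥5, weight 2.6≤2.9, RAM 56≥49 — dominates P7.
P5: battery life 18≥5, weight 2.8≤2.9, RAM 55≥49 — dominates P7.
P8: battery life 9≥5, weight 2.9≤2.9, RAM 63≥49 — dominates P7.
Others (P3, P6) are each worse than P7 on at least one objective.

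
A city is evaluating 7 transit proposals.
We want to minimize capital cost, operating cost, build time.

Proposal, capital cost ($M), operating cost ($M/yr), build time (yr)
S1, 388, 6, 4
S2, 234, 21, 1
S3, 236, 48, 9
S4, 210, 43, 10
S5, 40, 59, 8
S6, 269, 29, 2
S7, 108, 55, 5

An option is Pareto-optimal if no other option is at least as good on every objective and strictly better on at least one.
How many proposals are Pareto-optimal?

S1: not dominated (best operating cost).
S2: not dominated (best build time).
S3: dominated by S2 (capital cost 234≤236, operating cost 21≤48, build time 1≤9).
S4: not dominated.
S5: not dominated (best capital cost).
S6: dominated by S2 (capital cost 234≤269, operating cost 21≤29, build time 1≤2).
S7: not dominated.
Pareto-optimal: S1, S2, S4, S5, S7 → 5.

5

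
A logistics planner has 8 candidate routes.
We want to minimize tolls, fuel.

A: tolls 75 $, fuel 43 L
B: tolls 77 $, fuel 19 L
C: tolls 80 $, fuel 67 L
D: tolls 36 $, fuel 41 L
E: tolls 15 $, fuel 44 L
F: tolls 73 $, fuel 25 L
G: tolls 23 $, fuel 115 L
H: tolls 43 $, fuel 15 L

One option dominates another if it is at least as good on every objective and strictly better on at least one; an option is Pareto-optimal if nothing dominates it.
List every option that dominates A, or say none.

D, F, H

D: tolls 36≤75, fuel 41≤43 — dominates A.
F: tolls 73≤75, fuel 25≤43 — dominates A.
H: tolls 43≤75, fuel 15≤43 — dominates A.
Others (B, C, E, G) are each worse than A on at least one objective.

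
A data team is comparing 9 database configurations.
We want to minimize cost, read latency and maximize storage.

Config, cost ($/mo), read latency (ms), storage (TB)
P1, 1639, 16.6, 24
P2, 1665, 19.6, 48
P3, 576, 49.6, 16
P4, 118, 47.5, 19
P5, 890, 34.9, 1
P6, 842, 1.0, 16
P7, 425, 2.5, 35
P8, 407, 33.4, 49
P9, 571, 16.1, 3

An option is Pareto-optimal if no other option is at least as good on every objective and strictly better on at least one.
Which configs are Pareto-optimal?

P1: dominated by P7 (cost 425≤1639, read latency 2.5≤16.6, storage 35≥24).
P2: not dominated.
P3: dominated by P4 (cost 118≤576, read latency 47.5≤49.6, storage 19≥16).
P4: not dominated (best cost).
P5: dominated by P6 (cost 842≤890, read latency 1.0≤34.9, storage 16≥1).
P6: not dominated (best read latency).
P7: not dominated.
P8: not dominated (best storage).
P9: dominated by P7 (cost 425≤571, read latency 2.5≤16.1, storage 35≥3).

P2, P4, P6, P7, P8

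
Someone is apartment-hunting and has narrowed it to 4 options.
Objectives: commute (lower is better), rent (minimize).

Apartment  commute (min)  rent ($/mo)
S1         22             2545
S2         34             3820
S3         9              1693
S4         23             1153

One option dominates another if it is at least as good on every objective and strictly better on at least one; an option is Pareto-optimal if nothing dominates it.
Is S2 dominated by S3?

S3 vs S2: commute 9≤34, rent 1693≤3820 — S3 is at least as good on every objective with at least one strict improvement.

Yes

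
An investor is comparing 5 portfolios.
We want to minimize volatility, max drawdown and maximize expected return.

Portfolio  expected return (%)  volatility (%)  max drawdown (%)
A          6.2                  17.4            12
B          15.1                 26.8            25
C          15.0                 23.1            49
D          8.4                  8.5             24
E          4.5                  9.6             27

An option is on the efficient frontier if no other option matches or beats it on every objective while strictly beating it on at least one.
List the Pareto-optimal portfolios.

A: not dominated (best max drawdown).
B: not dominated (best expected return).
C: not dominated.
D: not dominated (best volatility).
E: dominated by D (expected return 8.4≥4.5, volatility 8.5≤9.6, max drawdown 24≤27).

A, B, C, D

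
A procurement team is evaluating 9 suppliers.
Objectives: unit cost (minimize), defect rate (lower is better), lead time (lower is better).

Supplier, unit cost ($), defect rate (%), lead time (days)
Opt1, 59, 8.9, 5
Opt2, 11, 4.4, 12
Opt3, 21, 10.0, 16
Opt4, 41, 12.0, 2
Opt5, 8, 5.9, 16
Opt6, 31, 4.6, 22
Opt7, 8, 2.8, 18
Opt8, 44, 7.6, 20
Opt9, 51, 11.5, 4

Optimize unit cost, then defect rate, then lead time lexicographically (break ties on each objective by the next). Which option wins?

First minimize unit cost: best is 8, kept {Opt5, Opt7}.
Then minimize defect rate: best is 2.8, kept {Opt7}.

Opt7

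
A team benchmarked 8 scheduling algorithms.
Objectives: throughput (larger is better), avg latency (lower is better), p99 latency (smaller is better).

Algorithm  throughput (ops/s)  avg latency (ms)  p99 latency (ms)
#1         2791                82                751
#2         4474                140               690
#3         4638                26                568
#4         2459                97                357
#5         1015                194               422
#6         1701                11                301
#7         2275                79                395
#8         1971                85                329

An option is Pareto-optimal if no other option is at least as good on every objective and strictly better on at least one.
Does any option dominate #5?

#4 vs #5: throughput 2459≥1015, avg latency 97≤194, p99 latency 357≤422 — #4 is at least as good on every objective and strictly better on at least one, so #4 dominates #5.

Yes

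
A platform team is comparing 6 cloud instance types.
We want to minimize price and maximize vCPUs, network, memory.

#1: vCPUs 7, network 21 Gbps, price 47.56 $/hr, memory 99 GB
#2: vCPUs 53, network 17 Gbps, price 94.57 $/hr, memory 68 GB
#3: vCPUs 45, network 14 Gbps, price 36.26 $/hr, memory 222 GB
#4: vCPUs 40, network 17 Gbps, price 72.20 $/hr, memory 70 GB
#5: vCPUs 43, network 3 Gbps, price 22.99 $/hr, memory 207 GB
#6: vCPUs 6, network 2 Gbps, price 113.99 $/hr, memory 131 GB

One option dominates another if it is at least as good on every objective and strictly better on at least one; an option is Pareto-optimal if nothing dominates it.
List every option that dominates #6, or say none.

#3: vCPUs 45≥6, network 14≥2, price 36.26≤113.99, memory 222≥131 — dominates #6.
#5: vCPUs 43≥6, network 3≥2, price 22.99≤113.99, memory 207≥131 — dominates #6.
Others (#1, #2, #4) are each worse than #6 on at least one objective.

#3, #5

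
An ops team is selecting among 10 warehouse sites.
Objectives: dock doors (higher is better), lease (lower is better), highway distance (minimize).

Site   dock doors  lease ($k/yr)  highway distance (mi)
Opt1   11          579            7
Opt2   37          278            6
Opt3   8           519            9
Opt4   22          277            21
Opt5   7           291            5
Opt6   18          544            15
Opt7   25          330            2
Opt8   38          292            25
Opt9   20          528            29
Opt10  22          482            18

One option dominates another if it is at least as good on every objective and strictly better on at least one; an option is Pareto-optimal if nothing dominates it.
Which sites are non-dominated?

Opt2, Opt4, Opt5, Opt7, Opt8

Opt1: dominated by Opt2 (dock doors 37≥11, lease 278≤579, highway distance 6≤7).
Opt2: not dominated.
Opt3: dominated by Opt2 (dock doors 37≥8, lease 278≤519, highway distance 6≤9).
Opt4: not dominated (best lease).
Opt5: not dominated.
Opt6: dominated by Opt2 (dock doors 37≥18, lease 278≤544, highway distance 6≤15).
Opt7: not dominated (best highway distance).
Opt8: not dominated (best dock doors).
Opt9: dominated by Opt2 (dock doors 37≥20, lease 278≤528, highway distance 6≤29).
Opt10: dominated by Opt2 (dock doors 37≥22, lease 278≤482, highway distance 6≤18).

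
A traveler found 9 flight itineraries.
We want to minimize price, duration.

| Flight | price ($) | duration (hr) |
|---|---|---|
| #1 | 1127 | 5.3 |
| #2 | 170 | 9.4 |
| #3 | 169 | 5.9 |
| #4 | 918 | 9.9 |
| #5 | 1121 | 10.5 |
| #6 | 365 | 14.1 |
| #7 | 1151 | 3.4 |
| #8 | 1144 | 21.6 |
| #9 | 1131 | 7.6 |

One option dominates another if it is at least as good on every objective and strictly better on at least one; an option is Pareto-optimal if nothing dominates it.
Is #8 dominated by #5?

Yes

#5 vs #8: price 1121≤1144, duration 10.5≤21.6 — #5 is at least as good on every objective with at least one strict improvement.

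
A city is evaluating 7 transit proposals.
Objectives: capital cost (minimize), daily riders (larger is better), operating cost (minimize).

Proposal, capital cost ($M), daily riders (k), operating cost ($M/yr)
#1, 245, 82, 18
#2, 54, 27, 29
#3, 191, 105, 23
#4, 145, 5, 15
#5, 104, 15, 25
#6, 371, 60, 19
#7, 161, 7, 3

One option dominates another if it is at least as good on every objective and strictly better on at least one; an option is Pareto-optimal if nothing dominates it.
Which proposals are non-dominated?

#1: not dominated.
#2: not dominated (best capital cost).
#3: not dominated (best daily riders).
#4: not dominated.
#5: not dominated.
#6: dominated by #1 (capital cost 245≤371, daily riders 82≥60, operating cost 18≤19).
#7: not dominated (best operating cost).

#1, #2, #3, #4, #5, #7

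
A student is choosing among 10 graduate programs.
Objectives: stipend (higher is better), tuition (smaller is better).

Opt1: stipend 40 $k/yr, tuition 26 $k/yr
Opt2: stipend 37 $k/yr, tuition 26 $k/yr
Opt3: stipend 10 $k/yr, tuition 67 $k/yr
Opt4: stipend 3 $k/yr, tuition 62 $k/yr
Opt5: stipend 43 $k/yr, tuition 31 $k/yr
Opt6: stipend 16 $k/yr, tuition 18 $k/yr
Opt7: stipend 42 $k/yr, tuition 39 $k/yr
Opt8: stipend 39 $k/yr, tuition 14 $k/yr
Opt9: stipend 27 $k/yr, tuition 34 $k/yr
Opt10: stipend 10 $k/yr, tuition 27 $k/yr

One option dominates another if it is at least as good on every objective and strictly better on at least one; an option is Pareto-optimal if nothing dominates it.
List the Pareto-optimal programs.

Opt1, Opt5, Opt8

Opt1: not dominated.
Opt2: dominated by Opt1 (stipend 40≥37, tuition 26≤26).
Opt3: dominated by Opt1 (stipend 40≥10, tuition 26≤67).
Opt4: dominated by Opt1 (stipend 40≥3, tuition 26≤62).
Opt5: not dominated (best stipend).
Opt6: dominated by Opt8 (stipend 39≥16, tuition 14≤18).
Opt7: dominated by Opt5 (stipend 43≥42, tuition 31≤39).
Opt8: not dominated (best tuition).
Opt9: dominated by Opt1 (stipend 40≥27, tuition 26≤34).
Opt10: dominated by Opt1 (stipend 40≥10, tuition 26≤27).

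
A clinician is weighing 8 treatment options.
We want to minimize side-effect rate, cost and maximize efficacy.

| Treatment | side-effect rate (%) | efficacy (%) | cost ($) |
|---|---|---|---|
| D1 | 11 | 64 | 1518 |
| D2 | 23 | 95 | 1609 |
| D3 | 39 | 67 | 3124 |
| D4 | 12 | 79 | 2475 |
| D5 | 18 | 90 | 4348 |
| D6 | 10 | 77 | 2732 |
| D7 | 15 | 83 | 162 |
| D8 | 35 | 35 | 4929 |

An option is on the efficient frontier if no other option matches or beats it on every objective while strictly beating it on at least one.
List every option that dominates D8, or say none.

D1, D2, D4, D5, D6, D7

D1: side-effect rate 11≤35, efficacy 64≥35, cost 1518≤4929 — dominates D8.
D2: side-effect rate 23≤35, efficacy 95≥35, cost 1609≤4929 — dominates D8.
D4: side-effect rate 12≤35, efficacy 79≥35, cost 2475≤4929 — dominates D8.
D5: side-effect rate 18≤35, efficacy 90≥35, cost 4348≤4929 — dominates D8.
D6: side-effect rate 10≤35, efficacy 77≥35, cost 2732≤4929 — dominates D8.
D7: side-effect rate 15≤35, efficacy 83≥35, cost 162≤4929 — dominates D8.
Others (D3) are each worse than D8 on at least one objective.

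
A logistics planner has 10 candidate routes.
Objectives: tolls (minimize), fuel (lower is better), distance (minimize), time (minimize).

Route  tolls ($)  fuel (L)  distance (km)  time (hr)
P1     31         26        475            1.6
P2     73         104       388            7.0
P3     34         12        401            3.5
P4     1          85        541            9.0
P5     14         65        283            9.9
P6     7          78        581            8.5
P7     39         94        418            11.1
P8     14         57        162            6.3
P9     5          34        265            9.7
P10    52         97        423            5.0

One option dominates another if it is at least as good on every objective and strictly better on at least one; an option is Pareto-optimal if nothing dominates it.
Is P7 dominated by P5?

Yes

P5 vs P7: tolls 14≤39, fuel 65≤94, distance 283≤418, time 9.9≤11.1 — P5 is at least as good on every objective with at least one strict improvement.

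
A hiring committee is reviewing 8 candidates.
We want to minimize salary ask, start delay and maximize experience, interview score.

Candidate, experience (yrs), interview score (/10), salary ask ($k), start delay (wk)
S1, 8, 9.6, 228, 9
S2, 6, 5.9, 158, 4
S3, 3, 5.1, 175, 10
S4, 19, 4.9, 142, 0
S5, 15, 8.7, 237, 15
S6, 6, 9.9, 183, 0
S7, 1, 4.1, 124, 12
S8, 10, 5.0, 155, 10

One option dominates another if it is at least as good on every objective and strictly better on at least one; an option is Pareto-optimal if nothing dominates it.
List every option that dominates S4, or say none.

none

S1: worse on experience (8 vs 19).
S2: worse on experience (6 vs 19).
S3: worse on experience (3 vs 19).
S5: worse on experience (15 vs 19).
S6: worse on experience (6 vs 19).
S7: worse on experience (1 vs 19).
S8: worse on experience (10 vs 19).
No option dominates S4.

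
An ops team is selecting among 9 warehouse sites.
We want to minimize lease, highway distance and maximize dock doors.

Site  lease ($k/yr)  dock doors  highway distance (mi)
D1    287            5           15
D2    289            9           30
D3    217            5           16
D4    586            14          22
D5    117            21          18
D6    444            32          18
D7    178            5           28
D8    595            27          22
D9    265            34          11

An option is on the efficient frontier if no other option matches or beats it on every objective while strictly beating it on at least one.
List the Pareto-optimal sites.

D1: dominated by D9 (lease 265≤287, dock doors 34≥5, highway distance 11≤15).
D2: dominated by D5 (lease 117≤289, dock doors 21≥9, highway distance 18≤30).
D3: not dominated.
D4: dominated by D5 (lease 117≤586, dock doors 21≥14, highway distance 18≤22).
D5: not dominated (best lease).
D6: dominated by D9 (lease 265≤444, dock doors 34≥32, highway distance 11≤18).
D7: dominated by D5 (lease 117≤178, dock doors 21≥5, highway distance 18≤28).
D8: dominated by D6 (lease 444≤595, dock doors 32≥27, highway distance 18≤22).
D9: not dominated (best dock doors).

D3, D5, D9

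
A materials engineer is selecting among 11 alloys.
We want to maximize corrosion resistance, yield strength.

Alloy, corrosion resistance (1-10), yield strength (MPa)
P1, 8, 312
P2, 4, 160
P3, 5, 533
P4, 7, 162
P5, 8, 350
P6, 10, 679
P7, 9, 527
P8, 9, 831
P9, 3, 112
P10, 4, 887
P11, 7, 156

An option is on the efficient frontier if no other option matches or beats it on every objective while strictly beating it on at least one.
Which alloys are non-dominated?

P6, P8, P10

P1: dominated by P5 (corrosion resistance 8≥8, yield strength 350≥312).
P2: dominated by P1 (corrosion resistance 8≥4, yield strength 312≥160).
P3: dominated by P6 (corrosion resistance 10≥5, yield strength 679≥533).
P4: dominated by P1 (corrosion resistance 8≥7, yield strength 312≥162).
P5: dominated by P6 (corrosion resistance 10≥8, yield strength 679≥350).
P6: not dominated (best corrosion resistance).
P7: dominated by P6 (corrosion resistance 10≥9, yield strength 679≥527).
P8: not dominated.
P9: dominated by P1 (corrosion resistance 8≥3, yield strength 312≥112).
P10: not dominated (best yield strength).
P11: dominated by P1 (corrosion resistance 8≥7, yield strength 312≥156).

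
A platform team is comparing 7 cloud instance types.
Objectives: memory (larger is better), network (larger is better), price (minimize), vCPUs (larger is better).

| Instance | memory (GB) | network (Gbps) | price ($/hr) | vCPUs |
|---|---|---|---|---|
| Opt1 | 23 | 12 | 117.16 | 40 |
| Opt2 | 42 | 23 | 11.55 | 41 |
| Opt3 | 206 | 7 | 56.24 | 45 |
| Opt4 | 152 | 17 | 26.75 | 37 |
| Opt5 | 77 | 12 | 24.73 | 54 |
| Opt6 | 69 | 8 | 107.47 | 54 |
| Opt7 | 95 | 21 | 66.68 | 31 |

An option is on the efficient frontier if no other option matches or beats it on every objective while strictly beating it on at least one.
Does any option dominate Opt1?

Opt2 vs Opt1: memory 42≥23, network 23≥12, price 11.55≤117.16, vCPUs 41≥40 — Opt2 is at least as good on every objective and strictly better on at least one, so Opt2 dominates Opt1.

Yes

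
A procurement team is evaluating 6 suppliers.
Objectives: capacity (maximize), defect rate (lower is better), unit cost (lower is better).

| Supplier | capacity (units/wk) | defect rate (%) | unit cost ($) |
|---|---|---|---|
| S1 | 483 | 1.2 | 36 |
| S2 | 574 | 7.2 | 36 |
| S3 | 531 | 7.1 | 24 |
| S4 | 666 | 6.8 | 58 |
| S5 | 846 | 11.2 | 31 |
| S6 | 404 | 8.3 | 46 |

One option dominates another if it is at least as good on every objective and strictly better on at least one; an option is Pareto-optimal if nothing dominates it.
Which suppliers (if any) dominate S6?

S1: capacity 483≥404, defect rate 1.2≤8.3, unit cost 36≤46 — dominates S6.
S2: capacity 574≥404, defect rate 7.2≤8.3, unit cost 36≤46 — dominates S6.
S3: capacity 531≥404, defect rate 7.1≤8.3, unit cost 24≤46 — dominates S6.
Others (S4, S5) are each worse than S6 on at least one objective.

S1, S2, S3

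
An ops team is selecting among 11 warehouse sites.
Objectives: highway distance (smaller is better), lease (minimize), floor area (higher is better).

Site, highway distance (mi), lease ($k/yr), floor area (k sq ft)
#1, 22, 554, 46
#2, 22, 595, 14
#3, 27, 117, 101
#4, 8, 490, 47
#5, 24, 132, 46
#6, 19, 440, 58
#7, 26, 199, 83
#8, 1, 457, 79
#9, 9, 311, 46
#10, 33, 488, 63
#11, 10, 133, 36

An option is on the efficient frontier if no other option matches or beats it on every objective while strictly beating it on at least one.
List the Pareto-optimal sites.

#1: dominated by #4 (highway distance 8≤22, lease 490≤554, floor area 47≥46).
#2: dominated by #1 (highway distance 22≤22, lease 554≤595, floor area 46≥14).
#3: not dominated (best lease).
#4: dominated by #8 (highway distance 1≤8, lease 457≤490, floor area 79≥47).
#5: not dominated.
#6: not dominated.
#7: not dominated.
#8: not dominated (best highway distance).
#9: not dominated.
#10: dominated by #3 (highway distance 27≤33, lease 117≤488, floor area 101≥63).
#11: not dominated.

#3, #5, #6, #7, #8, #9, #11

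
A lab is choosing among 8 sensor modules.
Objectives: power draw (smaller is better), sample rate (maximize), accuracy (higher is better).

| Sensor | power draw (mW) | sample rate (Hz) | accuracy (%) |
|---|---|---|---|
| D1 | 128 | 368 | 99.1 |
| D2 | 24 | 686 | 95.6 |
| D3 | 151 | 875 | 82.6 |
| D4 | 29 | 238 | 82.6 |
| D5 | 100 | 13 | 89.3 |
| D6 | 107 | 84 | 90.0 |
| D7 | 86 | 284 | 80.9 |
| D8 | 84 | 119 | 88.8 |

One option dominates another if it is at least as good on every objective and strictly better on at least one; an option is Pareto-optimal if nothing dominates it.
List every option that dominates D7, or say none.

D2

D2: power draw 24≤86, sample rate 686≥284, accuracy 95.6≥80.9 — dominates D7.
Others (D1, D3, D4, D5, D6, D8) are each worse than D7 on at least one objective.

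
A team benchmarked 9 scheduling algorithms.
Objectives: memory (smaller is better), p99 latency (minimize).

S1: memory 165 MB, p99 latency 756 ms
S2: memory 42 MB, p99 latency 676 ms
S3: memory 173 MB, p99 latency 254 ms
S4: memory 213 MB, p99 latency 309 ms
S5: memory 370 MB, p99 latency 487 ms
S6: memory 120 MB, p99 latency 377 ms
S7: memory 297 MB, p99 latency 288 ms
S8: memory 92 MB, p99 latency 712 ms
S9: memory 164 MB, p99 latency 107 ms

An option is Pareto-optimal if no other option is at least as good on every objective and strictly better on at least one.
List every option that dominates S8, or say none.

S2

S2: memory 42≤92, p99 latency 676≤712 — dominates S8.
Others (S1, S3, S4, S5, S6, S7, S9) are each worse than S8 on at least one objective.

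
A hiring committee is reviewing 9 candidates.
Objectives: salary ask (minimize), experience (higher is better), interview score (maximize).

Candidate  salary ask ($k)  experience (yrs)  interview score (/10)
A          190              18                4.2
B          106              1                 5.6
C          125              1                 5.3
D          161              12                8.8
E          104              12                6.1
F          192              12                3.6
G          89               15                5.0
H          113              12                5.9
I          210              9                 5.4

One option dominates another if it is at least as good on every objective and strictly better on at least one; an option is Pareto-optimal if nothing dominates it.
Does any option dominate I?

Yes

D vs I: salary ask 161≤210, experience 12≥9, interview score 8.8≥5.4 — D is at least as good on every objective and strictly better on at least one, so D dominates I.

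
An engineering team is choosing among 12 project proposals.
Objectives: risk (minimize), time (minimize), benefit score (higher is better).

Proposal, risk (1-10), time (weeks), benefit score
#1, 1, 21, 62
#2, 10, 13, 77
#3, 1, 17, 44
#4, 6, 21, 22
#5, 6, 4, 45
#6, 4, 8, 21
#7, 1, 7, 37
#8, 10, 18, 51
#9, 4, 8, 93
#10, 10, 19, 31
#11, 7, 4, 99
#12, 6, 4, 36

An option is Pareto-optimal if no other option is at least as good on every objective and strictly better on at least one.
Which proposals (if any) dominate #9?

#1: worse on time (21 vs 8).
#2: worse on risk (10 vs 4).
#3: worse on time (17 vs 8).
#4: worse on risk (6 vs 4).
#5: worse on risk (6 vs 4).
#6: worse on benefit score (21 vs 93).
#7: worse on benefit score (37 vs 93).
#8: worse on risk (10 vs 4).
#10: worse on risk (10 vs 4).
#11: worse on risk (7 vs 4).
#12: worse on risk (6 vs 4).
No option dominates #9.

none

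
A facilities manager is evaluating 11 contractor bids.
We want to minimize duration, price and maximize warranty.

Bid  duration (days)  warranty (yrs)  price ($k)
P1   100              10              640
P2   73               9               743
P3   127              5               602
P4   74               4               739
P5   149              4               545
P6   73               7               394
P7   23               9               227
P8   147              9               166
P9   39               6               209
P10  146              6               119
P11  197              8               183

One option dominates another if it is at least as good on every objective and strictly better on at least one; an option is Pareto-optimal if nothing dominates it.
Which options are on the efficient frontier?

P1: not dominated (best warranty).
P2: dominated by P7 (duration 23≤73, warranty 9≥9, price 227≤743).
P3: dominated by P6 (duration 73≤127, warranty 7≥5, price 394≤602).
P4: dominated by P6 (duration 73≤74, warranty 7≥4, price 394≤739).
P5: dominated by P6 (duration 73≤149, warranty 7≥4, price 394≤545).
P6: dominated by P7 (duration 23≤73, warranty 9≥7, price 227≤394).
P7: not dominated (best duration).
P8: not dominated.
P9: not dominated.
P10: not dominated (best price).
P11: dominated by P8 (duration 147≤197, warranty 9≥8, price 166≤183).

P1, P7, P8, P9, P10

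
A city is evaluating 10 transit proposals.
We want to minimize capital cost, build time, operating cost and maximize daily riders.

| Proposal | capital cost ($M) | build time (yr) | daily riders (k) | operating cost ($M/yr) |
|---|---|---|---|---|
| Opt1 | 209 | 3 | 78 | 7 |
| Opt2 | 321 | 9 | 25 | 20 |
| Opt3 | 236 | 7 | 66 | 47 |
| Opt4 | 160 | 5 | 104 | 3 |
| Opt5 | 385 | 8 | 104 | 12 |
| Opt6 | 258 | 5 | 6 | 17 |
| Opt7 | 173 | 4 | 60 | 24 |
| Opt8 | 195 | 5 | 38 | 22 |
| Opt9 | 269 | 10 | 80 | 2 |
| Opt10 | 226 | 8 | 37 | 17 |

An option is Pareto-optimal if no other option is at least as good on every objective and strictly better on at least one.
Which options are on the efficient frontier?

Opt1: not dominated (best build time).
Opt2: dominated by Opt1 (capital cost 209≤321, build time 3≤9, daily riders 78≥25, operating cost 7≤20).
Opt3: dominated by Opt1 (capital cost 209≤236, build time 3≤7, daily riders 78≥66, operating cost 7≤47).
Opt4: not dominated (best capital cost).
Opt5: dominated by Opt4 (capital cost 160≤385, build time 5≤8, daily riders 104≥104, operating cost 3≤12).
Opt6: dominated by Opt1 (capital cost 209≤258, build time 3≤5, daily riders 78≥6, operating cost 7≤17).
Opt7: not dominated.
Opt8: dominated by Opt4 (capital cost 160≤195, build time 5≤5, daily riders 104≥38, operating cost 3≤22).
Opt9: not dominated (best operating cost).
Opt10: dominated by Opt1 (capital cost 209≤226, build time 3≤8, daily riders 78≥37, operating cost 7≤17).

Opt1, Opt4, Opt7, Opt9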